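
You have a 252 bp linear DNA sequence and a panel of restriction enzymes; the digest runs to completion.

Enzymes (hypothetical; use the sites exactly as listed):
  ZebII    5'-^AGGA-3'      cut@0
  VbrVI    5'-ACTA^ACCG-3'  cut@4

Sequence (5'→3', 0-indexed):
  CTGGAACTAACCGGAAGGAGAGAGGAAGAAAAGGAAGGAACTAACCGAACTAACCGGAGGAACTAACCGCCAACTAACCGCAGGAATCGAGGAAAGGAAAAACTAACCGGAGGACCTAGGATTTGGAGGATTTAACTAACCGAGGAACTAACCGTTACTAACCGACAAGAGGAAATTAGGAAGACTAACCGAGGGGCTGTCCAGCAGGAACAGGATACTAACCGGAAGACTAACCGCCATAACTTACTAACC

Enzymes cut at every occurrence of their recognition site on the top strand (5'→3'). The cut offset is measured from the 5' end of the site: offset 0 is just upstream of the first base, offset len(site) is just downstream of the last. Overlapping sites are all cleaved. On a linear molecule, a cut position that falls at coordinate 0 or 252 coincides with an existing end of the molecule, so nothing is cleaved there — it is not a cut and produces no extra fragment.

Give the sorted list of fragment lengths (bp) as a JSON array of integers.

Per-enzyme occurrences:
  ZebII AGGA/0: at [15, 22, 31, 35, 57, 81, 89, 94, 110, 117, 126, 142, 169, 177, 205, 211] ⇒ [15, 22, 31, 35, 57, 81, 89, 94, 110, 117, 126, 142, 169, 177, 205, 211]
  VbrVI ACTAACCG/4: at [5, 39, 48, 61, 72, 101, 134, 146, 156, 183, 216, 228] ⇒ [9, 43, 52, 65, 76, 105, 138, 150, 160, 187, 220, 232]

Pooled cuts: [9, 15, 22, 31, 35, 43, 52, 57, 65, 76, 81, 89, 94, 105, 110, 117, 126, 138, 142, 150, 160, 169, 177, 187, 205, 211, 220, 232]

Fragment lengths:
  [0,9): 9 bp
  [9,15): 6 bp
  [15,22): 7 bp
  [22,31): 9 bp
  [31,35): 4 bp
  [35,43): 8 bp
  [43,52): 9 bp
  [52,57): 5 bp
  [57,65): 8 bp
  [65,76): 11 bp
  [76,81): 5 bp
  [81,89): 8 bp
  [89,94): 5 bp
  [94,105): 11 bp
  [105,110): 5 bp
  [110,117): 7 bp
  [117,126): 9 bp
  [126,138): 12 bp
  [138,142): 4 bp
  [142,150): 8 bp
  [150,160): 10 bp
  [160,169): 9 bp
  [169,177): 8 bp
  [177,187): 10 bp
  [187,205): 18 bp
  [205,211): 6 bp
  [211,220): 9 bp
  [220,232): 12 bp
  [232,252): 20 bp

[4,4,5,5,5,5,6,6,7,7,8,8,8,8,8,9,9,9,9,9,9,10,10,11,11,12,12,18,20]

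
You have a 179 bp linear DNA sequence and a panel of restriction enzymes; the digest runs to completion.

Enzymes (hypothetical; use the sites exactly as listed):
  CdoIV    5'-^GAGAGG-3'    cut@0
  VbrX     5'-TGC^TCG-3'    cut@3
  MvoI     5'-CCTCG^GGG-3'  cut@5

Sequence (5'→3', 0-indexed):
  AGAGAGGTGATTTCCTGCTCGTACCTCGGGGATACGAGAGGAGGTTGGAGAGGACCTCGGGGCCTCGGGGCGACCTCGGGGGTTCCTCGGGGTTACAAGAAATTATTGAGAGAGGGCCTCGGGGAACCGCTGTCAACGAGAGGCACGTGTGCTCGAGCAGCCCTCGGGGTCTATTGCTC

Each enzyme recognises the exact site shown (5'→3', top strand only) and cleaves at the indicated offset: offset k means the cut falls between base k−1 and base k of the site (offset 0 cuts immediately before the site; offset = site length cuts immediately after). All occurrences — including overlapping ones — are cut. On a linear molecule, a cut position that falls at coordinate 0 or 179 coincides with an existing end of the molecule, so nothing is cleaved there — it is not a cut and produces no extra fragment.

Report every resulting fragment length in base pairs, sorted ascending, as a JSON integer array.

Per-enzyme occurrences:
  CdoIV GAGAGG/0: at [1, 35, 47, 109, 137] ⇒ [1, 35, 47, 109, 137]
  VbrX TGCTCG/3: at [15, 149] ⇒ [18, 152]
  MvoI CCTCGGGG/5: at [23, 54, 62, 73, 84, 116, 161] ⇒ [28, 59, 67, 78, 89, 121, 166]

All cut coordinates (distinct, sorted): [1, 18, 28, 35, 47, 59, 67, 78, 89, 109, 121, 137, 152, 166]

Fragment lengths:
  [0,1): 1 bp
  [1,18): 17 bp
  [18,28): 10 bp
  [28,35): 7 bp
  [35,47): 12 bp
  [47,59): 12 bp
  [59,67): 8 bp
  [67,78): 11 bp
  [78,89): 11 bp
  [89,109): 20 bp
  [109,121): 12 bp
  [121,137): 16 bp
  [137,152): 15 bp
  [152,166): 14 bp
  [166,179): 13 bp

[1,7,8,10,11,11,12,12,12,13,14,15,16,17,20]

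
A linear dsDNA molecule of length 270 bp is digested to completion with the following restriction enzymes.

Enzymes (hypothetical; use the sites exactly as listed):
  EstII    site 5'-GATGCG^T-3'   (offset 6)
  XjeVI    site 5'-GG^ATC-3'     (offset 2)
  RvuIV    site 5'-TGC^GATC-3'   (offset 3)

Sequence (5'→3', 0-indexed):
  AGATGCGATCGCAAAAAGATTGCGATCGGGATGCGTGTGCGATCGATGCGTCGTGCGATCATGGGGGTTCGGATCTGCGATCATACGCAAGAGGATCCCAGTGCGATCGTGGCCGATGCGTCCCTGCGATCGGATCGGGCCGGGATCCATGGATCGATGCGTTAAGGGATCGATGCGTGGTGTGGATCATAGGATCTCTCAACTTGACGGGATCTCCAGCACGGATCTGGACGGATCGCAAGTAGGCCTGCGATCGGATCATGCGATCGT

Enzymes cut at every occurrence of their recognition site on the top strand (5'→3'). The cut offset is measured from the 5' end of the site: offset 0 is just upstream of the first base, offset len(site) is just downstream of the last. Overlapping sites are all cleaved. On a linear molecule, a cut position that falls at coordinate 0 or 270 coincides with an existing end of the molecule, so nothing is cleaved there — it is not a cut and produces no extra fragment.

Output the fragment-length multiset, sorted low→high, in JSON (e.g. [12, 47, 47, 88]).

Site scan:
  EstII GATGCGT/6: at [29, 44, 114, 155, 171] ⇒ [35, 50, 120, 161, 177]
  XjeVI GGATC/2: at [70, 92, 131, 142, 150, 166, 183, 191, 209, 222, 232, 255] ⇒ [72, 94, 133, 144, 152, 168, 185, 193, 211, 224, 234, 257]
  RvuIV TGCGATC/3: at [3, 20, 37, 53, 75, 101, 124, 248, 261] ⇒ [6, 23, 40, 56, 78, 104, 127, 251, 264]

All cut coordinates (distinct, sorted): [6, 23, 35, 40, 50, 56, 72, 78, 94, 104, 120, 127, 133, 144, 152, 161, 168, 177, 185, 193, 211, 224, 234, 251, 257, 264]

Fragment lengths:
  [0,6): 6 bp
  [6,23): 17 bp
  [23,35): 12 bp
  [35,40): 5 bp
  [40,50): 10 bp
  [50,56): 6 bp
  [56,72): 16 bp
  [72,78): 6 bp
  [78,94): 16 bp
  [94,104): 10 bp
  [104,120): 16 bp
  [120,127): 7 bp
  [127,133): 6 bp
  [133,144): 11 bp
  [144,152): 8 bp
  [152,161): 9 bp
  [161,168): 7 bp
  [168,177): 9 bp
  [177,185): 8 bp
  [185,193): 8 bp
  [193,211): 18 bp
  [211,224): 13 bp
  [224,234): 10 bp
  [234,251): 17 bp
  [251,257): 6 bp
  [257,264): 7 bp
  [264,270): 6 bp

[5,6,6,6,6,6,6,7,7,7,8,8,8,9,9,10,10,10,11,12,13,16,16,16,17,17,18]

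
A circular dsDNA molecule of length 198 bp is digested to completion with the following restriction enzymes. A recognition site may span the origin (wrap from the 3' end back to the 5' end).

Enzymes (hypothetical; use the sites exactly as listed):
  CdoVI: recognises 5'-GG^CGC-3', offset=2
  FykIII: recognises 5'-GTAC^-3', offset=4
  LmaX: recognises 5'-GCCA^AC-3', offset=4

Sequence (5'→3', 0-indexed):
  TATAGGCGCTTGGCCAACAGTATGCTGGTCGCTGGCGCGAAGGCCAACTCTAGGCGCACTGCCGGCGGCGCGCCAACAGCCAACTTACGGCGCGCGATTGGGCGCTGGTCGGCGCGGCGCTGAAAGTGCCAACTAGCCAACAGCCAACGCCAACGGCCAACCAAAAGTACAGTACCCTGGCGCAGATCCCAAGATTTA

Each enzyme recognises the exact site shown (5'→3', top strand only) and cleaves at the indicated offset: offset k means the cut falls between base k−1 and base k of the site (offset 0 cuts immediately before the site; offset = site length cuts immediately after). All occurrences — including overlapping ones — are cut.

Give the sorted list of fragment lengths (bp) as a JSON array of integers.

[5,5,5,6,7,7,7,7,8,8,8,10,10,11,11,12,14,14,19,24]

Site scan:
  CdoVI (GGCGC, off=2): starts [4, 33, 52, 66, 88, 100, 110, 115, 178] → cuts [6, 35, 54, 68, 90, 102, 112, 117, 180]
  FykIII (GTAC, off=4): starts [166, 171] → cuts [170, 175]
  LmaX (GCCAAC, off=4): starts [12, 42, 71, 78, 127, 135, 142, 148, 155] → cuts [16, 46, 75, 82, 131, 139, 146, 152, 159]

All cut coordinates (distinct, sorted): [6, 16, 35, 46, 54, 68, 75, 82, 90, 102, 112, 117, 131, 139, 146, 152, 159, 170, 175, 180]

Fragments:
  6→16: 10 bp
  16→35: 19 bp
  35→46: 11 bp
  46→54: 8 bp
  54→68: 14 bp
  68→75: 7 bp
  75→82: 7 bp
  82→90: 8 bp
  90→102: 12 bp
  102→112: 10 bp
  112→117: 5 bp
  117→131: 14 bp
  131→139: 8 bp
  139→146: 7 bp
  146→152: 6 bp
  152→159: 7 bp
  159→170: 11 bp
  170→175: 5 bp
  175→180: 5 bp
  180→6 (wrap): 198-180+6 = 24 bp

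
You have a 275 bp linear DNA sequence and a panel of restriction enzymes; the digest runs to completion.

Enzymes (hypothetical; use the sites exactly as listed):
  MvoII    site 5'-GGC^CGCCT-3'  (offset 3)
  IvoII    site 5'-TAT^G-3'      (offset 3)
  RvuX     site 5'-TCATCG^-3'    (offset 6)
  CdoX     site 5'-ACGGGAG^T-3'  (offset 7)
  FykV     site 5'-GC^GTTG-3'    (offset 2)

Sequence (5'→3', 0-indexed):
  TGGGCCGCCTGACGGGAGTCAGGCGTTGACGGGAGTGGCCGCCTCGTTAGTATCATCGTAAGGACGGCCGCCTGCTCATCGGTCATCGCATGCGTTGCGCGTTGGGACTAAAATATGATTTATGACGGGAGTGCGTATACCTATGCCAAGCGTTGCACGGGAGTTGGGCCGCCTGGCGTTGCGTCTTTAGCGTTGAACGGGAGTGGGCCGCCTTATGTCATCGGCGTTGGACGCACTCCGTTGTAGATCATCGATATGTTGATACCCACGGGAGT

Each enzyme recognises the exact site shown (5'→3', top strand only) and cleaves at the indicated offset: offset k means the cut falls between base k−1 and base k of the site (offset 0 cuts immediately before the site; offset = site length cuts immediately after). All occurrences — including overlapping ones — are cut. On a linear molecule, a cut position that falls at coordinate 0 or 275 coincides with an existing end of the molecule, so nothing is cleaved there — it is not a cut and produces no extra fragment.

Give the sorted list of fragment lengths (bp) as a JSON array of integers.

[1,2,4,4,5,5,5,6,6,7,7,7,7,7,8,8,8,10,11,12,12,13,13,13,14,16,17,19,28]

Per-enzyme occurrences:
  MvoII GGCCGCCT/3: at [2, 36, 65, 166, 205] ⇒ [5, 39, 68, 169, 208]
  IvoII TATG/3: at [113, 120, 141, 213, 254] ⇒ [116, 123, 144, 216, 257]
  RvuX TCATCG/6: at [52, 75, 82, 217, 247] ⇒ [58, 81, 88, 223, 253]
  CdoX ACGGGAGT/7: at [11, 28, 124, 156, 196, 267] ⇒ [18, 35, 131, 163, 203, 274]
  FykV GCGTTG/2: at [22, 91, 98, 149, 175, 189, 223] ⇒ [24, 93, 100, 151, 177, 191, 225]

Pooled cuts: [5, 18, 24, 35, 39, 58, 68, 81, 88, 93, 100, 116, 123, 131, 144, 151, 163, 169, 177, 191, 203, 208, 216, 223, 225, 253, 257, 274]

Fragment lengths:
  [0,5): 5 bp
  [5,18): 13 bp
  [18,24): 6 bp
  [24,35): 11 bp
  [35,39): 4 bp
  [39,58): 19 bp
  [58,68): 10 bp
  [68,81): 13 bp
  [81,88): 7 bp
  [88,93): 5 bp
  [93,100): 7 bp
  [100,116): 16 bp
  [116,123): 7 bp
  [123,131): 8 bp
  [131,144): 13 bp
  [144,151): 7 bp
  [151,163): 12 bp
  [163,169): 6 bp
  [169,177): 8 bp
  [177,191): 14 bp
  [191,203): 12 bp
  [203,208): 5 bp
  [208,216): 8 bp
  [216,223): 7 bp
  [223,225): 2 bp
  [225,253): 28 bp
  [253,257): 4 bp
  [257,274): 17 bp
  [274,275): 1 bp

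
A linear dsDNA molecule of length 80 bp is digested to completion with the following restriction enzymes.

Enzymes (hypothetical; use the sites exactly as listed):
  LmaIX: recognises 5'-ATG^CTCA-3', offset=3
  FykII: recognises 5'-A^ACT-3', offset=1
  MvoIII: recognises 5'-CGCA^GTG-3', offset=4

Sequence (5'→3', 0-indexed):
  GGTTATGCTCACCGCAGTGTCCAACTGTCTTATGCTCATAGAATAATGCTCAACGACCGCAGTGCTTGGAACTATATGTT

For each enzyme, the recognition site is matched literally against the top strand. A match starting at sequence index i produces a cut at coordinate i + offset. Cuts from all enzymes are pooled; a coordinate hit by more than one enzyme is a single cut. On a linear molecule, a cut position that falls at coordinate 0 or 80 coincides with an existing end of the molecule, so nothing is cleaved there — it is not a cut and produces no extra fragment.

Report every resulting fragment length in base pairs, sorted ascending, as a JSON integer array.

[7,7,9,9,10,11,13,14]

Scan for sites:
  LmaIX ATGCTCA/3: at [4, 31, 45] ⇒ [7, 34, 48]
  FykII AACT/1: at [22, 69] ⇒ [23, 70]
  MvoIII CGCAGTG/4: at [12, 57] ⇒ [16, 61]

Pooled cuts: [7, 16, 23, 34, 48, 61, 70]

Fragments:
  [0,7): 7 bp
  [7,16): 9 bp
  [16,23): 7 bp
  [23,34): 11 bp
  [34,48): 14 bp
  [48,61): 13 bp
  [61,70): 9 bp
  [70,80): 10 bp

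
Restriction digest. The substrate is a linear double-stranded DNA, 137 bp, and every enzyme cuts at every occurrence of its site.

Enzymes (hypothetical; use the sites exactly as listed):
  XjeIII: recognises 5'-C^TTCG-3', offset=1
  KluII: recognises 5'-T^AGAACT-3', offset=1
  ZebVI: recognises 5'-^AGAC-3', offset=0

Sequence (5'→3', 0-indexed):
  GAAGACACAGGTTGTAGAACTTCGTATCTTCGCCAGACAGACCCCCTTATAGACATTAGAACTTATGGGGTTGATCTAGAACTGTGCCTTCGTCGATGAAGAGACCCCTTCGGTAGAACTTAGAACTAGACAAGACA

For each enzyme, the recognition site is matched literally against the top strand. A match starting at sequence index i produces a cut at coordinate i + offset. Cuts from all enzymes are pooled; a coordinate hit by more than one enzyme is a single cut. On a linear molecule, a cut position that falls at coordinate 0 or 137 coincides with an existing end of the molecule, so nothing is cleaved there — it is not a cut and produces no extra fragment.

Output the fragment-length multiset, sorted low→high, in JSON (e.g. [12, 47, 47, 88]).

Scan for sites:
  XjeIII (CTTCG, off=1): starts [19, 27, 87, 107] → cuts [20, 28, 88, 108]
  KluII (TAGAACT, off=1): starts [14, 56, 76, 113, 120] → cuts [15, 57, 77, 114, 121]
  ZebVI (AGAC, off=0): starts [2, 34, 38, 50, 101, 127, 132] → cuts [2, 34, 38, 50, 101, 127, 132]

Pooled cuts: [2, 15, 20, 28, 34, 38, 50, 57, 77, 88, 101, 108, 114, 121, 127, 132]

Fragments:
  [0,2): 2 bp
  [2,15): 13 bp
  [15,20): 5 bp
  [20,28): 8 bp
  [28,34): 6 bp
  [34,38): 4 bp
  [38,50): 12 bp
  [50,57): 7 bp
  [57,77): 20 bp
  [77,88): 11 bp
  [88,101): 13 bp
  [101,108): 7 bp
  [108,114): 6 bp
  [114,121): 7 bp
  [121,127): 6 bp
  [127,132): 5 bp
  [132,137): 5 bp

[2,4,5,5,5,6,6,6,7,7,7,8,11,12,13,13,20]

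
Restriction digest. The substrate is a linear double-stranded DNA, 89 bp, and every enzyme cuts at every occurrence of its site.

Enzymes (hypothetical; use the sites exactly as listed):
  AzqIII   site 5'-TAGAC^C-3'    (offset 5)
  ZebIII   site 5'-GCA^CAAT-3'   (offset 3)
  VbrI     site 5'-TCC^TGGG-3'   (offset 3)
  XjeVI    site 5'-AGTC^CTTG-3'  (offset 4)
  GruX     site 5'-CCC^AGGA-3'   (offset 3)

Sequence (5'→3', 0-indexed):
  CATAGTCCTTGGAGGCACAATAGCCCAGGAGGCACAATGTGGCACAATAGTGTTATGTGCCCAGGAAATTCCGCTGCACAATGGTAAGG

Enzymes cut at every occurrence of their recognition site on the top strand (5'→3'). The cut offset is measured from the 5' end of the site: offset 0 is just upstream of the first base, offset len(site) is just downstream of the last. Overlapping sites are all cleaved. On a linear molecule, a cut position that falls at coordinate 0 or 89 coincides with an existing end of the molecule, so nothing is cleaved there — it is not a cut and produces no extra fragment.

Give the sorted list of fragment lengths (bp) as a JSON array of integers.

Scan for sites:
  AzqIII (TAGACC, off=5): no sites
  ZebIII GCACAAT/3: at [14, 31, 41, 75] ⇒ [17, 34, 44, 78]
  VbrI (TCCTGGG, off=3): no sites
  XjeVI AGTCCTTG/4: at [3] ⇒ [7]
  GruX CCCAGGA/3: at [23, 59] ⇒ [26, 62]

Pooled cuts: [7, 17, 26, 34, 44, 62, 78]

Fragments:
  [0,7): 7 bp
  [7,17): 10 bp
  [17,26): 9 bp
  [26,34): 8 bp
  [34,44): 10 bp
  [44,62): 18 bp
  [62,78): 16 bp
  [78,89): 11 bp

[7,8,9,10,10,11,16,18]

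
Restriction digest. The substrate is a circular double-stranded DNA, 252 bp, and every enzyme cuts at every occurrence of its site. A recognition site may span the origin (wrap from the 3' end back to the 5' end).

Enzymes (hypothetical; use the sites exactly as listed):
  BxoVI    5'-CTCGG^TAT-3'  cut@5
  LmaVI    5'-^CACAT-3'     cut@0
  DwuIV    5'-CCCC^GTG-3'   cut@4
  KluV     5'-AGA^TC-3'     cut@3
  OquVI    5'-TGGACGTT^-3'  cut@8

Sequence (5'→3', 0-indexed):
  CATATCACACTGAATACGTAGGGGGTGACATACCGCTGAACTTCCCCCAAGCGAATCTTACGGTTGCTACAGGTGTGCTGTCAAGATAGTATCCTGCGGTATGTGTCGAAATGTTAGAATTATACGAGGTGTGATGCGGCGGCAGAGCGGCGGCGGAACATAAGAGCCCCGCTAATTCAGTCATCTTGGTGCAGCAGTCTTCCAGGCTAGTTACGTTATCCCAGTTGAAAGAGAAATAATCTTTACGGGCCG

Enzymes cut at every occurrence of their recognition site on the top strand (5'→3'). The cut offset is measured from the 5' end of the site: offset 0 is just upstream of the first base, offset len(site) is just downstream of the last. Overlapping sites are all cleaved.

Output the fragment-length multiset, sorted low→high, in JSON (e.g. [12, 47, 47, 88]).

Per-enzyme occurrences:
  BxoVI (CTCGGTAT, off=5): no sites
  LmaVI (CACAT, off=0): no sites
  DwuIV (CCCCGTG, off=4): no sites
  KluV (AGATC, off=3): no sites
  OquVI (TGGACGTT, off=8): no sites

All cut coordinates (distinct, sorted): ∅

Fragments:
  no cuts → one circular fragment of 252 bp

[252]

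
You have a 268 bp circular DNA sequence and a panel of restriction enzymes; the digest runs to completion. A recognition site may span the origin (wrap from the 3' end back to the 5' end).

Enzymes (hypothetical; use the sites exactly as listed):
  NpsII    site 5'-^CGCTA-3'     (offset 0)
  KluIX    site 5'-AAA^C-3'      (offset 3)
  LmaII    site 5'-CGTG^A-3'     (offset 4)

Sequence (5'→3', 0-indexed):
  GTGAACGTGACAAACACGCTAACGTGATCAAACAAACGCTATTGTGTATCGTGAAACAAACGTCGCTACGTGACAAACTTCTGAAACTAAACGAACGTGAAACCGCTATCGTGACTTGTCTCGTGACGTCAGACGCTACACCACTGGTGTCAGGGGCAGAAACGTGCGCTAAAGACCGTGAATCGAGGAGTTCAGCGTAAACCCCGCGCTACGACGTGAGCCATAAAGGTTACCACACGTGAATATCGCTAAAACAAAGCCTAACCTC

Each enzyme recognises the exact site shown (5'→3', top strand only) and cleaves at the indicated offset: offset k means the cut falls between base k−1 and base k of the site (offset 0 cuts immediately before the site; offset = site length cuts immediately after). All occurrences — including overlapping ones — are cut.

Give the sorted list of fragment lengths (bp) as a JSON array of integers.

[1,2,3,3,3,4,4,4,5,5,5,5,5,6,6,8,8,8,9,9,10,10,12,12,14,17,17,21,23,29]

Scan for sites:
  NpsII (CGCTA, off=0): starts [16, 36, 63, 103, 133, 166, 206, 246] → cuts [16, 36, 63, 103, 133, 166, 206, 246]
  KluIX (AAAC, off=3): starts [11, 29, 33, 53, 57, 74, 83, 88, 99, 159, 198, 251] → cuts [14, 32, 36, 56, 60, 77, 86, 91, 102, 162, 201, 254]
  LmaII (CGTGA, off=4): starts [5, 22, 49, 68, 95, 109, 121, 176, 214, 237, 267] → cuts [3, 9, 26, 53, 72, 99, 113, 125, 180, 218, 241]

All cut coordinates (distinct, sorted): [3, 9, 14, 16, 26, 32, 36, 53, 56, 60, 63, 72, 77, 86, 91, 99, 102, 103, 113, 125, 133, 162, 166, 180, 201, 206, 218, 241, 246, 254]

Fragments:
  3→9: 6 bp
  9→14: 5 bp
  14→16: 2 bp
  16→26: 10 bp
  26→32: 6 bp
  32→36: 4 bp
  36→53: 17 bp
  53→56: 3 bp
  56→60: 4 bp
  60→63: 3 bp
  63→72: 9 bp
  72→77: 5 bp
  77→86: 9 bp
  86→91: 5 bp
  91→99: 8 bp
  99→102: 3 bp
  102→103: 1 bp
  103→113: 10 bp
  113→125: 12 bp
  125→133: 8 bp
  133→162: 29 bp
  162→166: 4 bp
  166→180: 14 bp
  180→201: 21 bp
  201→206: 5 bp
  206→218: 12 bp
  218→241: 23 bp
  241→246: 5 bp
  246→254: 8 bp
  254→3 (wrap): 268-254+3 = 17 bp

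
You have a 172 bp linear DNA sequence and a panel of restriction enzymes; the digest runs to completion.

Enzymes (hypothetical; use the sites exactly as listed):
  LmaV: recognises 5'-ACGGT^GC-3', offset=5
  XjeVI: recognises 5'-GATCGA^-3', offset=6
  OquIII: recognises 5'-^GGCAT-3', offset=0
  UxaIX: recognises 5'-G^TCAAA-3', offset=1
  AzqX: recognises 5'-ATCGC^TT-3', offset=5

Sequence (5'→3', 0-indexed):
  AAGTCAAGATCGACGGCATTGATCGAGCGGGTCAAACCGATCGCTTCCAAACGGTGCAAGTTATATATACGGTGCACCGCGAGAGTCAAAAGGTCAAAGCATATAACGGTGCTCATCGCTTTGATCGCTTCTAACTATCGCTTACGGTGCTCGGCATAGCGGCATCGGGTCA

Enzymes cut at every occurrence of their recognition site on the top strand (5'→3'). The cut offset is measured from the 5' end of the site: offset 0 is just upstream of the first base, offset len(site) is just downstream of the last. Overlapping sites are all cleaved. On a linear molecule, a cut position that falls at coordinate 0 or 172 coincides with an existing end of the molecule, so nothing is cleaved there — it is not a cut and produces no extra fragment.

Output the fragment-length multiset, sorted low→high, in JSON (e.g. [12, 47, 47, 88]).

Per-enzyme occurrences:
  LmaV (ACGGTGC, off=5): starts [50, 68, 105, 143] → cuts [55, 73, 110, 148]
  XjeVI (GATCGA, off=6): starts [7, 20] → cuts [13, 26]
  OquIII (GGCAT, off=0): starts [14, 152, 160] → cuts [14, 152, 160]
  UxaIX (GTCAAA, off=1): starts [30, 84, 92] → cuts [31, 85, 93]
  AzqX (ATCGCTT, off=5): starts [39, 114, 123, 136] → cuts [44, 119, 128, 141]

Pooled cuts: [13, 14, 26, 31, 44, 55, 73, 85, 93, 110, 119, 128, 141, 148, 152, 160]

Fragments:
  [0,13): 13 bp
  [13,14): 1 bp
  [14,26): 12 bp
  [26,31): 5 bp
  [31,44): 13 bp
  [44,55): 11 bp
  [55,73): 18 bp
  [73,85): 12 bp
  [85,93): 8 bp
  [93,110): 17 bp
  [110,119): 9 bp
  [119,128): 9 bp
  [128,141): 13 bp
  [141,148): 7 bp
  [148,152): 4 bp
  [152,160): 8 bp
  [160,172): 12 bp

[1,4,5,7,8,8,9,9,11,12,12,12,13,13,13,17,18]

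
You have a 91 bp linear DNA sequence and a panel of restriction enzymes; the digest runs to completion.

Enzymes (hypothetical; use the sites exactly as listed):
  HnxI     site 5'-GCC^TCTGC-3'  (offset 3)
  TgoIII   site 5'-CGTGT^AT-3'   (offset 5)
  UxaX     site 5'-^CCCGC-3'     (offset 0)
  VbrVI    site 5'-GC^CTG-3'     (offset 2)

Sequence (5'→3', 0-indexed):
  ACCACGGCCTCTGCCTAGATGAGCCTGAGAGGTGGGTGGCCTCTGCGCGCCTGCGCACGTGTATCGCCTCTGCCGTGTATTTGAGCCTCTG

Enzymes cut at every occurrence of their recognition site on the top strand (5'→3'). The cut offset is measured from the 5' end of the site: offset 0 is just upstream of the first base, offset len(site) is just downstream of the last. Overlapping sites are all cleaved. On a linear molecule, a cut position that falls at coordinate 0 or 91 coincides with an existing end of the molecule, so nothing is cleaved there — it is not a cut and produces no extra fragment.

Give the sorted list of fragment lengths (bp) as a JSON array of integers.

Site scan:
  HnxI (GCCTCTGC, off=3): starts [6, 38, 65] → cuts [9, 41, 68]
  TgoIII (CGTGTAT, off=5): starts [57, 73] → cuts [62, 78]
  UxaX (CCCGC, off=0): no sites
  VbrVI (GCCTG, off=2): starts [22, 48] → cuts [24, 50]

All cut coordinates (distinct, sorted): [9, 24, 41, 50, 62, 68, 78]

Fragments:
  [0,9): 9 bp
  [9,24): 15 bp
  [24,41): 17 bp
  [41,50): 9 bp
  [50,62): 12 bp
  [62,68): 6 bp
  [68,78): 10 bp
  [78,91): 13 bp

[6,9,9,10,12,13,15,17]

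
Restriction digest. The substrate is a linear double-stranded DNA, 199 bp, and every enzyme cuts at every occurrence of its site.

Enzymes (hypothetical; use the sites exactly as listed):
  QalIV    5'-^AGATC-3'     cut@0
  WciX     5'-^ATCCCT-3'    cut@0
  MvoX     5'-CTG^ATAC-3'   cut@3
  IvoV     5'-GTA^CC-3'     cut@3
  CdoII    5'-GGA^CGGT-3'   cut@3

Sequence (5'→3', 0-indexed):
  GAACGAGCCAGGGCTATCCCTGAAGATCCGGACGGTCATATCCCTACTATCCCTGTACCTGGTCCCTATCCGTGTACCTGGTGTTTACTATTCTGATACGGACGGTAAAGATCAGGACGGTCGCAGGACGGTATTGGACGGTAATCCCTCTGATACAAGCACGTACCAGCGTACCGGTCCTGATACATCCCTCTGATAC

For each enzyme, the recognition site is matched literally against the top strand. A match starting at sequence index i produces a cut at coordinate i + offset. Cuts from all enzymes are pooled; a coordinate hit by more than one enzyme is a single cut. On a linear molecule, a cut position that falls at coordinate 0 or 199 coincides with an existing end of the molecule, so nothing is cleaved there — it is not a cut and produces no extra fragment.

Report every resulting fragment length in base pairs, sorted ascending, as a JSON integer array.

Scan for sites:
  QalIV (AGATC, off=0): starts [23, 108] → cuts [23, 108]
  WciX (ATCCCT, off=0): starts [15, 39, 48, 143, 186] → cuts [15, 39, 48, 143, 186]
  MvoX (CTGATAC, off=3): starts [92, 149, 179, 192] → cuts [95, 152, 182, 195]
  IvoV (GTACC, off=3): starts [54, 73, 162, 170] → cuts [57, 76, 165, 173]
  CdoII (GGACGGT, off=3): starts [29, 99, 114, 125, 135] → cuts [32, 102, 117, 128, 138]

All cut coordinates (distinct, sorted): [15, 23, 32, 39, 48, 57, 76, 95, 102, 108, 117, 128, 138, 143, 152, 165, 173, 182, 186, 195]

Fragments:
  [0,15): 15 bp
  [15,23): 8 bp
  [23,32): 9 bp
  [32,39): 7 bp
  [39,48): 9 bp
  [48,57): 9 bp
  [57,76): 19 bp
  [76,95): 19 bp
  [95,102): 7 bp
  [102,108): 6 bp
  [108,117): 9 bp
  [117,128): 11 bp
  [128,138): 10 bp
  [138,143): 5 bp
  [143,152): 9 bp
  [152,165): 13 bp
  [165,173): 8 bp
  [173,182): 9 bp
  [182,186): 4 bp
  [186,195): 9 bp
  [195,199): 4 bp

[4,4,5,6,7,7,8,8,9,9,9,9,9,9,9,10,11,13,15,19,19]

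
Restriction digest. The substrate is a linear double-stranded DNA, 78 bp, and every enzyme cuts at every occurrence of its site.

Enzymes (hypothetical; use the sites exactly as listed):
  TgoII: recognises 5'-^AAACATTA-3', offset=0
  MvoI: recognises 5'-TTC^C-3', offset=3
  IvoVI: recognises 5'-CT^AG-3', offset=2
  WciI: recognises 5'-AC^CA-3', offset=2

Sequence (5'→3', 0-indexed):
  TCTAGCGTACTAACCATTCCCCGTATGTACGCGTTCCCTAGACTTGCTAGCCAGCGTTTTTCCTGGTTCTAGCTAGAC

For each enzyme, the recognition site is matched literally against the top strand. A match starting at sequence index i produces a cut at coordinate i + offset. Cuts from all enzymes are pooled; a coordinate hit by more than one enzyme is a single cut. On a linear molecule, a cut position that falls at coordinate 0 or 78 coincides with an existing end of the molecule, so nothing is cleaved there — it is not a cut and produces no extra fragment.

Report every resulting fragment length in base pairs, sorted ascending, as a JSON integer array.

[3,3,4,4,5,8,9,11,14,17]

Per-enzyme occurrences:
  TgoII (AAACATTA, off=0): no sites
  MvoI (TTCC, off=3): starts [16, 33, 59] → cuts [19, 36, 62]
  IvoVI (CTAG, off=2): starts [1, 37, 46, 68, 72] → cuts [3, 39, 48, 70, 74]
  WciI (ACCA, off=2): starts [12] → cuts [14]

Pooled cuts: [3, 14, 19, 36, 39, 48, 62, 70, 74]

Fragment lengths:
  [0,3): 3 bp
  [3,14): 11 bp
  [14,19): 5 bp
  [19,36): 17 bp
  [36,39): 3 bp
  [39,48): 9 bp
  [48,62): 14 bp
  [62,70): 8 bp
  [70,74): 4 bp
  [74,78): 4 bp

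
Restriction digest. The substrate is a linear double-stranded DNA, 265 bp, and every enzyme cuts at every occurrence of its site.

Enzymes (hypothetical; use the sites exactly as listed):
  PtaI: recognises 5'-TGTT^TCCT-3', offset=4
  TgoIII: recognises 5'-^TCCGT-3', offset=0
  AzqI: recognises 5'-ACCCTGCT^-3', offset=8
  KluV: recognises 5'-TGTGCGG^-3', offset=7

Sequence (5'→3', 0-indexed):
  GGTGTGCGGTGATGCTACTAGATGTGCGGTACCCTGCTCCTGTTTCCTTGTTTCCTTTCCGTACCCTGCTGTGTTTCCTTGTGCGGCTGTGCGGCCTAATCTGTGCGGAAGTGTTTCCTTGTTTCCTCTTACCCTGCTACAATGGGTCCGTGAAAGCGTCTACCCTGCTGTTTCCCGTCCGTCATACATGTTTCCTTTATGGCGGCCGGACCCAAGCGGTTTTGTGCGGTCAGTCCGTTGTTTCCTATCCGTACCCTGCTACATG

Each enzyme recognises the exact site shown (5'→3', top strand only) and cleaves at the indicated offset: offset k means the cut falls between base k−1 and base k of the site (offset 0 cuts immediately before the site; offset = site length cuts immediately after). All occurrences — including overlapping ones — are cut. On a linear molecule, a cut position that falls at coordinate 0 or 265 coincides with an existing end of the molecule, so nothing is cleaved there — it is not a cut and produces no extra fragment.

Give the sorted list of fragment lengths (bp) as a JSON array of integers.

[4,5,5,5,5,6,7,8,8,8,8,8,9,9,9,11,13,13,14,15,15,20,23,37]

Site scan:
  PtaI (TGTTTCCT, off=4): starts [40, 48, 71, 111, 119, 188, 238] → cuts [44, 52, 75, 115, 123, 192, 242]
  TgoIII (TCCGT, off=0): starts [57, 146, 177, 233, 247] → cuts [57, 146, 177, 233, 247]
  AzqI (ACCCTGCT, off=8): starts [30, 62, 130, 161, 252] → cuts [38, 70, 138, 169, 260]
  KluV (TGTGCGG, off=7): starts [2, 22, 79, 87, 101, 222] → cuts [9, 29, 86, 94, 108, 229]

Pooled cuts: [9, 29, 38, 44, 52, 57, 70, 75, 86, 94, 108, 115, 123, 138, 146, 169, 177, 192, 229, 233, 242, 247, 260]

Fragment lengths:
  [0,9): 9 bp
  [9,29): 20 bp
  [29,38): 9 bp
  [38,44): 6 bp
  [44,52): 8 bp
  [52,57): 5 bp
  [57,70): 13 bp
  [70,75): 5 bp
  [75,86): 11 bp
  [86,94): 8 bp
  [94,108): 14 bp
  [108,115): 7 bp
  [115,123): 8 bp
  [123,138): 15 bp
  [138,146): 8 bp
  [146,169): 23 bp
  [169,177): 8 bp
  [177,192): 15 bp
  [192,229): 37 bp
  [229,233): 4 bp
  [233,242): 9 bp
  [242,247): 5 bp
  [247,260): 13 bp
  [260,265): 5 bp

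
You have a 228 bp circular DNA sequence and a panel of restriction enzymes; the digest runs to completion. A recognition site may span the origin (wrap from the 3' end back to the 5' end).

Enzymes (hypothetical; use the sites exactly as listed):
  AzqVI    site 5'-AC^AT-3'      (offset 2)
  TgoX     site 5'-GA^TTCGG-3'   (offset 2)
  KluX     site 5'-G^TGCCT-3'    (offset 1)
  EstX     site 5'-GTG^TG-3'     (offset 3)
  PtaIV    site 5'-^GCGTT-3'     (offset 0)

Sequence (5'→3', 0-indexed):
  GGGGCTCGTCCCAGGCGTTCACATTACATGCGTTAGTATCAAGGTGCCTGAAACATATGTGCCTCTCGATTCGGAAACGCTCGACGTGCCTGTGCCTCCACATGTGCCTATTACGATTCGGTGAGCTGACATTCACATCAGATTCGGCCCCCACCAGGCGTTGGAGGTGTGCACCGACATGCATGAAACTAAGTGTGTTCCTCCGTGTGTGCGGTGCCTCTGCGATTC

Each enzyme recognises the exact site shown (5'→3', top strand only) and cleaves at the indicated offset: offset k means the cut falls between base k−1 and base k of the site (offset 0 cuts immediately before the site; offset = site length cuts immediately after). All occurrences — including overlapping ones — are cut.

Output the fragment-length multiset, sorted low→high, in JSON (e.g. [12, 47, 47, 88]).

Site scan:
  AzqVI (ACAT, off=2): starts [20, 25, 52, 99, 128, 134, 176] → cuts [22, 27, 54, 101, 130, 136, 178]
  TgoX (GATTCGG, off=2): starts [67, 114, 140, 223] → cuts [69, 116, 142, 225]
  KluX (GTGCCT, off=1): starts [43, 58, 85, 91, 103, 213] → cuts [44, 59, 86, 92, 104, 214]
  EstX (GTGTG, off=3): starts [166, 192, 204, 206] → cuts [169, 195, 207, 209]
  PtaIV (GCGTT, off=0): starts [14, 29, 157] → cuts [14, 29, 157]

Pooled cuts: [14, 22, 27, 29, 44, 54, 59, 69, 86, 92, 101, 104, 116, 130, 136, 142, 157, 169, 178, 195, 207, 209, 214, 225]

Fragment lengths:
  14→22: 8 bp
  22→27: 5 bp
  27→29: 2 bp
  29→44: 15 bp
  44→54: 10 bp
  54→59: 5 bp
  59→69: 10 bp
  69→86: 17 bp
  86→92: 6 bp
  92→101: 9 bp
  101→104: 3 bp
  104→116: 12 bp
  116→130: 14 bp
  130→136: 6 bp
  136→142: 6 bp
  142→157: 15 bp
  157→169: 12 bp
  169→178: 9 bp
  178→195: 17 bp
  195→207: 12 bp
  207→209: 2 bp
  209→214: 5 bp
  214→225: 11 bp
  225→14 (wrap): 228-225+14 = 17 bp

[2,2,3,5,5,5,6,6,6,8,9,9,10,10,11,12,12,12,14,15,15,17,17,17]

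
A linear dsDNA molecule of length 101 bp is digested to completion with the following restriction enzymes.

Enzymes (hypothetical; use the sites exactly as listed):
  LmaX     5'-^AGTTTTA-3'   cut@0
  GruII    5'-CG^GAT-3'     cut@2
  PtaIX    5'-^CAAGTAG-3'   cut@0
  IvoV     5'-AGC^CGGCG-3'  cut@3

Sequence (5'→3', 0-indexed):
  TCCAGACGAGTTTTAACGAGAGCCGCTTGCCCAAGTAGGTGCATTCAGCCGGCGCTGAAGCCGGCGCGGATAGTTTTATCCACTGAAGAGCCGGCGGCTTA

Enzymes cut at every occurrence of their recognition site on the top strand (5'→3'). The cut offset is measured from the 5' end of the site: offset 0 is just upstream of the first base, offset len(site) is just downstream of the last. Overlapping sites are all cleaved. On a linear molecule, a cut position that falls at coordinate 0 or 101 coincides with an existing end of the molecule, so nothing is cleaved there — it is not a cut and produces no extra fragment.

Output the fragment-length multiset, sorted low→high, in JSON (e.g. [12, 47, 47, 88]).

Scan for sites:
  LmaX AGTTTTA/0: at [8, 71] ⇒ [8, 71]
  GruII CGGAT/2: at [66] ⇒ [68]
  PtaIX CAAGTAG/0: at [31] ⇒ [31]
  IvoV AGCCGGCG/3: at [46, 58, 88] ⇒ [49, 61, 91]

All cut coordinates (distinct, sorted): [8, 31, 49, 61, 68, 71, 91]

Fragments:
  [0,8): 8 bp
  [8,31): 23 bp
  [31,49): 18 bp
  [49,61): 12 bp
  [61,68): 7 bp
  [68,71): 3 bp
  [71,91): 20 bp
  [91,101): 10 bp

[3,7,8,10,12,18,20,23]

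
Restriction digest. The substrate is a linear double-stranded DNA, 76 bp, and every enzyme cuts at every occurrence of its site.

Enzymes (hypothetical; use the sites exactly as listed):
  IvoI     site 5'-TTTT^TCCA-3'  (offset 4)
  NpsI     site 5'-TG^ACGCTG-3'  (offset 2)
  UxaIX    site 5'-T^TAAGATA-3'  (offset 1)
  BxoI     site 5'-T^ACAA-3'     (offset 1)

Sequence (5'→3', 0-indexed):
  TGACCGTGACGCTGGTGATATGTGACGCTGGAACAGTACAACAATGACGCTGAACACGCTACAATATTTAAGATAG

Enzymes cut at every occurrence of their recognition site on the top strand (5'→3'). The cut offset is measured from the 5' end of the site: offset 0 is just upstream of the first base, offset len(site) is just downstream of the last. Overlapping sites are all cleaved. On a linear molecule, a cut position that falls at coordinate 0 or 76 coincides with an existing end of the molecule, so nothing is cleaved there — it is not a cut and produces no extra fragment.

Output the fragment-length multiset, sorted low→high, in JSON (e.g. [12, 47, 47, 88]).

Scan for sites:
  IvoI (TTTTTCCA, off=4): no sites
  NpsI TGACGCTG/2: at [6, 22, 44] ⇒ [8, 24, 46]
  UxaIX TTAAGATA/1: at [67] ⇒ [68]
  BxoI TACAA/1: at [36, 59] ⇒ [37, 60]

All cut coordinates (distinct, sorted): [8, 24, 37, 46, 60, 68]

Fragment lengths:
  [0,8): 8 bp
  [8,24): 16 bp
  [24,37): 13 bp
  [37,46): 9 bp
  [46,60): 14 bp
  [60,68): 8 bp
  [68,76): 8 bp

[8,8,8,9,13,14,16]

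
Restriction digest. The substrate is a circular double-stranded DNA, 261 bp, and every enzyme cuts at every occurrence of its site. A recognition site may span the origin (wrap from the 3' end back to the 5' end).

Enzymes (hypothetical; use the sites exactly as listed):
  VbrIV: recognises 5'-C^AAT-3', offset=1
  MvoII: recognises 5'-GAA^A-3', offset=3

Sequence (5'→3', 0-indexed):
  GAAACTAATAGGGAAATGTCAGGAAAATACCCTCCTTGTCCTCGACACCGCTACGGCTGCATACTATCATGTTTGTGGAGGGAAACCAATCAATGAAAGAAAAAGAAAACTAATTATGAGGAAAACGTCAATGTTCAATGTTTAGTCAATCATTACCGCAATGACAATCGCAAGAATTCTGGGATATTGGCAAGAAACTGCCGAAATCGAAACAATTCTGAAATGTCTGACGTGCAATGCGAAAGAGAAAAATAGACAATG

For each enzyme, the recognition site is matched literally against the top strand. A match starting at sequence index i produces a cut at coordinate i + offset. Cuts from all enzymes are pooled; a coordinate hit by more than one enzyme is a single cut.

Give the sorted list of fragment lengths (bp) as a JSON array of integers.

Site scan:
  VbrIV (CAAT, off=1): starts [86, 90, 128, 135, 146, 158, 164, 212, 234, 256] → cuts [87, 91, 129, 136, 147, 159, 165, 213, 235, 257]
  MvoII (GAAA, off=3): starts [0, 12, 22, 81, 94, 98, 104, 120, 193, 202, 208, 219, 240, 246] → cuts [3, 15, 25, 84, 97, 101, 107, 123, 196, 205, 211, 222, 243, 249]

Pooled cuts: [3, 15, 25, 84, 87, 91, 97, 101, 107, 123, 129, 136, 147, 159, 165, 196, 205, 211, 213, 222, 235, 243, 249, 257]

Fragments:
  3→15: 12 bp
  15→25: 10 bp
  25→84: 59 bp
  84→87: 3 bp
  87→91: 4 bp
  91→97: 6 bp
  97→101: 4 bp
  101→107: 6 bp
  107→123: 16 bp
  123→129: 6 bp
  129→136: 7 bp
  136→147: 11 bp
  147→159: 12 bp
  159→165: 6 bp
  165→196: 31 bp
  196→205: 9 bp
  205→211: 6 bp
  211→213: 2 bp
  213→222: 9 bp
  222→235: 13 bp
  235→243: 8 bp
  243→249: 6 bp
  249→257: 8 bp
  257→3 (wrap): 261-257+3 = 7 bp

[2,3,4,4,6,6,6,6,6,6,7,7,8,8,9,9,10,11,12,12,13,16,31,59]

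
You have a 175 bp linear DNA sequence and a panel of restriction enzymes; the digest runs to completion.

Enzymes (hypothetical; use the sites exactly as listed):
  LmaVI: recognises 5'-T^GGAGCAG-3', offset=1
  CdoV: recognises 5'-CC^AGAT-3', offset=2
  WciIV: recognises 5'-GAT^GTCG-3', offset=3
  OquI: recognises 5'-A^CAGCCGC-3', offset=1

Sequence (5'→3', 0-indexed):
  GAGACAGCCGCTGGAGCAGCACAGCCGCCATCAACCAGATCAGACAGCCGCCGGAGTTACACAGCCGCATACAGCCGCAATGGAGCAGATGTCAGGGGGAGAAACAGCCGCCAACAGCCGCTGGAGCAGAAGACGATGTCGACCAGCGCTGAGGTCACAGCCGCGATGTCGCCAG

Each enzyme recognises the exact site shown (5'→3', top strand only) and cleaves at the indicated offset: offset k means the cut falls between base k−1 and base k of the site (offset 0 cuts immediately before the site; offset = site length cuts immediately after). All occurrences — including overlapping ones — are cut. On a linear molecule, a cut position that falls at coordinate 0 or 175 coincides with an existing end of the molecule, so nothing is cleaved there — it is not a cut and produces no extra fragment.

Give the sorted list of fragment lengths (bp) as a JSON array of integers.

[4,8,8,8,8,9,10,10,10,10,15,15,17,20,23]

Per-enzyme occurrences:
  LmaVI (TGGAGCAG, off=1): starts [11, 80, 121] → cuts [12, 81, 122]
  CdoV (CCAGAT, off=2): starts [34] → cuts [36]
  WciIV (GATGTCG, off=3): starts [134, 164] → cuts [137, 167]
  OquI (ACAGCCGC, off=1): starts [3, 20, 43, 60, 70, 103, 113, 156] → cuts [4, 21, 44, 61, 71, 104, 114, 157]

All cut coordinates (distinct, sorted): [4, 12, 21, 36, 44, 61, 71, 81, 104, 114, 122, 137, 157, 167]

Fragments:
  [0,4): 4 bp
  [4,12): 8 bp
  [12,21): 9 bp
  [21,36): 15 bp
  [36,44): 8 bp
  [44,61): 17 bp
  [61,71): 10 bp
  [71,81): 10 bp
  [81,104): 23 bp
  [104,114): 10 bp
  [114,122): 8 bp
  [122,137): 15 bp
  [137,157): 20 bp
  [157,167): 10 bp
  [167,175): 8 bp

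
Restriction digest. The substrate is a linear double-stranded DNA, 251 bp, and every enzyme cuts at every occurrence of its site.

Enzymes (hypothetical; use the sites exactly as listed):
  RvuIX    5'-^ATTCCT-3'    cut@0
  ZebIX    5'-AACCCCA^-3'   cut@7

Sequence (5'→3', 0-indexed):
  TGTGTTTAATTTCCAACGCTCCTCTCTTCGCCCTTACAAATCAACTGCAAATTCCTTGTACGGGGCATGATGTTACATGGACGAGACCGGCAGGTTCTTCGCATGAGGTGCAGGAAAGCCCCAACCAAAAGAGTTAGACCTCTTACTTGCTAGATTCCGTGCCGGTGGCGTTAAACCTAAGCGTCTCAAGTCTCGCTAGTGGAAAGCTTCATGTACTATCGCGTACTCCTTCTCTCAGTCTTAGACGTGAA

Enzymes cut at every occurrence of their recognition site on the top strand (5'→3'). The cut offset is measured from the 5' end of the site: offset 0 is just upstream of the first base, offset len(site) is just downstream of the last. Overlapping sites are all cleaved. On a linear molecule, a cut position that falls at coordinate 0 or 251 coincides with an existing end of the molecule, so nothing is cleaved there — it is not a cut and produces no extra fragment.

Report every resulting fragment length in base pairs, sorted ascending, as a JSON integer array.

Site scan:
  RvuIX ATTCCT/0: at [50] ⇒ [50]
  ZebIX (AACCCCA, off=7): no sites

All cut coordinates (distinct, sorted): [50]

Fragments:
  [0,50): 50 bp
  [50,251): 201 bp

[50,201]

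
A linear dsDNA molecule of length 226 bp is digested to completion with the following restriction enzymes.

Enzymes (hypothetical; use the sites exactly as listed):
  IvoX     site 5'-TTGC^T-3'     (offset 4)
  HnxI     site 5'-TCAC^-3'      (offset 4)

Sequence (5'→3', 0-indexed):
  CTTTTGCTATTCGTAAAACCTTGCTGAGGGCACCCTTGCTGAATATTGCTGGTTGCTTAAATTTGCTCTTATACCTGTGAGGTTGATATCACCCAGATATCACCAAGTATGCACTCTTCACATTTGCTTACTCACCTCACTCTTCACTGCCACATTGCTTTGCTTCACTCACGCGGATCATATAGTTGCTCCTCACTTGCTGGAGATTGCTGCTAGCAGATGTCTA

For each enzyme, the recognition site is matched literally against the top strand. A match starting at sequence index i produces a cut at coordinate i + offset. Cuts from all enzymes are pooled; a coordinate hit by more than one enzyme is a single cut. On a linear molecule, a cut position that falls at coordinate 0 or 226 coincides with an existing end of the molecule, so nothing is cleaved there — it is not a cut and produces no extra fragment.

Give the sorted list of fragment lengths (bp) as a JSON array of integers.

Scan for sites:
  IvoX (TTGCT, off=4): starts [3, 20, 35, 45, 52, 62, 123, 154, 159, 185, 196, 206] → cuts [7, 24, 39, 49, 56, 66, 127, 158, 163, 189, 200, 210]
  HnxI (TCAC, off=4): starts [88, 99, 117, 131, 136, 143, 164, 168, 192] → cuts [92, 103, 121, 135, 140, 147, 168, 172, 196]

All cut coordinates (distinct, sorted): [7, 24, 39, 49, 56, 66, 92, 103, 121, 127, 135, 140, 147, 158, 163, 168, 172, 189, 196, 200, 210]

Fragment lengths:
  [0,7): 7 bp
  [7,24): 17 bp
  [24,39): 15 bp
  [39,49): 10 bp
  [49,56): 7 bp
  [56,66): 10 bp
  [66,92): 26 bp
  [92,103): 11 bp
  [103,121): 18 bp
  [121,127): 6 bp
  [127,135): 8 bp
  [135,140): 5 bp
  [140,147): 7 bp
  [147,158): 11 bp
  [158,163): 5 bp
  [163,168): 5 bp
  [168,172): 4 bp
  [172,189): 17 bp
  [189,196): 7 bp
  [196,200): 4 bp
  [200,210): 10 bp
  [210,226): 16 bp

[4,4,5,5,5,6,7,7,7,7,8,10,10,10,11,11,15,16,17,17,18,26]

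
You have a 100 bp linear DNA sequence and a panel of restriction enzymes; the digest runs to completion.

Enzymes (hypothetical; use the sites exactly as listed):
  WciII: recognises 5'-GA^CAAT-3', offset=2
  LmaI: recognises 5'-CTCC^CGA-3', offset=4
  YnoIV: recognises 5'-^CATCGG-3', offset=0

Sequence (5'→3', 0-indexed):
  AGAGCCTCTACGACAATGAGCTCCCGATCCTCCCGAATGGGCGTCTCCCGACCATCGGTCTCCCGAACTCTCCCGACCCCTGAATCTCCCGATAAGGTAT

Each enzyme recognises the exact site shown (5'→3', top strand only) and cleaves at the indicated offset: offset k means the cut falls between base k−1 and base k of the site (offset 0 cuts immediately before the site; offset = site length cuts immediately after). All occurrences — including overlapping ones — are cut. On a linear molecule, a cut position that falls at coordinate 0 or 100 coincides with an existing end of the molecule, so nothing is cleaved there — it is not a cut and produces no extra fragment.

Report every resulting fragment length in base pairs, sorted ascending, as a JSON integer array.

Site scan:
  WciII GACAAT/2: at [11] ⇒ [13]
  LmaI CTCCCGA/4: at [20, 29, 44, 59, 69, 85] ⇒ [24, 33, 48, 63, 73, 89]
  YnoIV CATCGG/0: at [52] ⇒ [52]

Pooled cuts: [13, 24, 33, 48, 52, 63, 73, 89]

Fragment lengths:
  [0,13): 13 bp
  [13,24): 11 bp
  [24,33): 9 bp
  [33,48): 15 bp
  [48,52): 4 bp
  [52,63): 11 bp
  [63,73): 10 bp
  [73,89): 16 bp
  [89,100): 11 bp

[4,9,10,11,11,11,13,15,16]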